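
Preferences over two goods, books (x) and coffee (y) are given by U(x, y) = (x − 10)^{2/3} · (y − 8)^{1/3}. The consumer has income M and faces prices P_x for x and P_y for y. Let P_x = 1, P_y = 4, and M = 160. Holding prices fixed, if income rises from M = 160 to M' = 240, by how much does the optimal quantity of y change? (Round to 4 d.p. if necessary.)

Δy* = 6.6667

MRS = 2·(y−8)/(x−10). Tangency with P_x/P_y gives y−8 = (1/2)·(P_x/P_y)·(x−10).
After buying the subsistence bundle (10, 8), a share 2/3 of the remaining income goes to x: x* = 10 + 2/3·(M − 10P_x − 8P_y)/P_x.
Discretionary income = 160 − 10·1 − 8·4 = 118; y* = 8 + 1/3·118/4 = 17.8333.
At M' = 240: y* = 24.5. Change: 24.5 − 17.8333 = 6.6667.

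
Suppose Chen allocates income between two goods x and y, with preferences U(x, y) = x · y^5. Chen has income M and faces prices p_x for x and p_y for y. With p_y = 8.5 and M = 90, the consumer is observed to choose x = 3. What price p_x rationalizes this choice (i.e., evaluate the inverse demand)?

Tangency: MRS = (1/5)·y/x = p_x/p_y.
Rearranging, p_y·y = 5·p_x·x. Substituting into the budget gives p_x·x·(1 + 5) = M.
Demand: x*(p_x,p_y,M) = 1/6·M/p_x and y* = 5/6·M/p_y.
Set x* = 3 in the demand function and solve for p_x: p_x = 5.

p_x = 5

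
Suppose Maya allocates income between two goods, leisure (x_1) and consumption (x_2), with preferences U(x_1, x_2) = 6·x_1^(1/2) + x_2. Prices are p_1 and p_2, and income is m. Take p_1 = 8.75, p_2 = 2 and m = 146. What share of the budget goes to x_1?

share on x_1 = 0.0282

Utility is quasi-linear in x_2; the FOC for x_1 is 3/√x_1 = p_1/p_2.
Solve: √x_1 = 3·p_2/p_1, so x_1*(p_1,p_2) = (3·p_2/p_1)², and x_2* = (m − p_1·x_1*)/p_2.
Plugging in: x_1* = (3·2/8.75)² = 0.4702, x_2* = 70.9429.
Expenditure on x_1: 8.75·0.4702 = 4.1143; share = 0.0282.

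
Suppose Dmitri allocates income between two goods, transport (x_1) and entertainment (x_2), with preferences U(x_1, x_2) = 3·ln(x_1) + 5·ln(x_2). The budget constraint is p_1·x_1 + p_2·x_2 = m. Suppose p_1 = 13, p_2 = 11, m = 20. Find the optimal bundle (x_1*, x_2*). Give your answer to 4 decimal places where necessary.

x_1* = 0.5769, x_2* = 1.1364

Demand: x_1*(p_1,p_2,m) = 0.375·m/p_1 and x_2* = 0.625·m/p_2.
At p_1=13, p_2=11, m=20: x_1* = 0.375·20/13 = 0.5769, x_2* = 1.1364.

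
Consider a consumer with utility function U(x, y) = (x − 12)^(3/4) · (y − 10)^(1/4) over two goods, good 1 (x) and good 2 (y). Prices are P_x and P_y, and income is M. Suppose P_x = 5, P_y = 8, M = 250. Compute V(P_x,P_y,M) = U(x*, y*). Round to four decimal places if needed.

V = 11.1474

MRS = 3·(y−10)/(x−12). Tangency with P_x/P_y gives y−10 = (1/3)·(P_x/P_y)·(x−12).
After buying the subsistence bundle (12, 10), a share 0.75 of the remaining income goes to x: x* = 12 + 0.75·(M − 12P_x − 10P_y)/P_x.
Discretionary income = 250 − 12·5 − 10·8 = 110; x* = 12 + 0.75·110/5 = 28.5; y* = 10 + 0.25·110/8 = 13.4375.
Utility at the optimum: U(28.5, 13.4375) = 11.1474.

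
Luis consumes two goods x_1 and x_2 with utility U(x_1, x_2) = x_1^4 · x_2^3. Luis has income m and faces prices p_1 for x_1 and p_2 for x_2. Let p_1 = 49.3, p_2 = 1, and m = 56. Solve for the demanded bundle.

MU_x_1/MU_x_2 = (4·x_2)/(3·x_1); tangency sets this equal to p_1/p_2.
Rearranging, p_2·x_2 = (3/4)·p_1·x_1. Substituting into the budget gives p_1·x_1·(1 + (3/4)) = m.
Demand: x_1*(p_1,p_2,m) = 4/7·m/p_1 and x_2* = 3/7·m/p_2.
At p_1=49.3, p_2=1, m=56: x_1* = 4/7·56/49.3 = 0.6491, x_2* = 24.

x_1* = 0.6491, x_2* = 24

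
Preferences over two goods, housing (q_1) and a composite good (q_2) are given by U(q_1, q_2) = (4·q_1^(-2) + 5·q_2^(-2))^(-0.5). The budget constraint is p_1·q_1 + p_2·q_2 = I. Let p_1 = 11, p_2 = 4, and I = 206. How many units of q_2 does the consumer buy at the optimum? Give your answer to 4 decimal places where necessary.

From the CES first-order condition, (4/5)·(q_2/q_1)^(3) = p_1/p_2.
Hence q_2/q_1 = ((5/4)·p_1/p_2)^(1/(3)), i.e. raised to the 1/3 power.
Substitute q_2 = (q_2/q_1)·q_1 into the budget: q_1* = I/(p_1 + p_2·(q_2/q_1)).
Numerically q_2/q_1 = 1.509203, so q_1* = 206/(11 + 4·1.509203) = 12.0915 and q_2* = 1.509203·12.0915 = 18.2485.

q_2* = 18.2485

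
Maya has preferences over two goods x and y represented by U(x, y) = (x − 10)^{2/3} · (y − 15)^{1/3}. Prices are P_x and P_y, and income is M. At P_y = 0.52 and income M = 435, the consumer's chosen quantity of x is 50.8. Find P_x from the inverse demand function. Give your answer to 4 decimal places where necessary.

Let x' = x−10, y' = y−15. MRS = 2·y'/x' = P_x/P_y.
Substituting into the budget: x* = 10 + 2/3·(M − 10·P_x − 15·P_y)/P_x, and y* = 15 + 1/3·(…)/P_y.
Set x* = 50.8 in the demand function and solve for P_x: P_x = 6.

P_x = 6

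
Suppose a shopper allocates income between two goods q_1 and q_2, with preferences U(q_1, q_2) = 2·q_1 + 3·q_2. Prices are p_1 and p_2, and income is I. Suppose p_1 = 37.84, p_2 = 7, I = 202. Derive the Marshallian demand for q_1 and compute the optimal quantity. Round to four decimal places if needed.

q_1* = 0

q_2 gives more utility per dollar, so spend all income on q_2: q_2* = I/p_2, q_1* = 0.
Numerically: q_1* = 0, q_2* = 28.8571.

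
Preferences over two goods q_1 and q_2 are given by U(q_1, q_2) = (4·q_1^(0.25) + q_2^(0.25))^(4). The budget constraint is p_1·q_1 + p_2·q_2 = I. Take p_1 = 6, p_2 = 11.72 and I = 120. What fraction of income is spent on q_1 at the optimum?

share on q_1 = 0.8881

Numerically q_2/q_1 = 0.064499, so q_1* = 120/(6 + 11.72·0.064499) = 17.7622 and q_2* = 0.064499·17.7622 = 1.1456.
Expenditure on q_1: 6·17.7622 = 106.5731; share = 0.8881.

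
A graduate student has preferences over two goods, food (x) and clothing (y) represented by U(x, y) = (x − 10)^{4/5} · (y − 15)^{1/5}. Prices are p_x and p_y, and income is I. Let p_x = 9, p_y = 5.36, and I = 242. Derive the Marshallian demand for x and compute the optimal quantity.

This is Cobb-Douglas in (x−10, y−15): tangency gives 0.8·p_y·(y−15) = 0.2·p_x·(x−10).
Substituting into the budget: x* = 10 + 0.8·(I − 10·p_x − 15·p_y)/p_x, and y* = 15 + 0.2·(…)/p_y.
Discretionary income = 242 − 10·9 − 15·5.36 = 71.6; x* = 10 + 0.8·71.6/9 = 16.3644.

x* = 16.3644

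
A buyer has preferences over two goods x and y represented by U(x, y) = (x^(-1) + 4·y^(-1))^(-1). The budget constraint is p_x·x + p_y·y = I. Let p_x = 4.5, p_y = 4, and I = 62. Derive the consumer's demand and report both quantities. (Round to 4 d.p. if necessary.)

x* = 4.7746, y* = 10.1285

MRS = MU_x/MU_y = (1/4)·(y/x)^(2). Set equal to p_x/p_y.
Solve for the ratio: y/x = [4·p_x/p_y]^(0.5).
With the ratio pinned down, the budget gives x* = I/(p_x + p_y·(y/x)) and y* = (y/x)·x*.
Numerically y/x = 2.12132, so x* = 62/(4.5 + 4·2.12132) = 4.7746 and y* = 2.12132·4.7746 = 10.1285.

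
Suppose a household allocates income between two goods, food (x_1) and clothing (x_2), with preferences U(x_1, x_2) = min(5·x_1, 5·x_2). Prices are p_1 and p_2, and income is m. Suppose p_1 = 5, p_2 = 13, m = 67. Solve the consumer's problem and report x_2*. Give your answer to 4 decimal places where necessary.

x_2* = 3.7222

With perfect complements, no substitution: consume in ratio x_1:x_2 = 5:5.
Budget: p_1·x_1 + p_2·x_1 = m, so (5·p_1 + 5·p_2)·x_1 = 5·m.
Demand: x_1*(p_1,p_2,m) = 5·m/(5·p_1 + 5·p_2), x_2* = 5·m/(5·p_1 + 5·p_2).
Here 5·5 + 5·13 = 90, giving x_2* = 3.7222.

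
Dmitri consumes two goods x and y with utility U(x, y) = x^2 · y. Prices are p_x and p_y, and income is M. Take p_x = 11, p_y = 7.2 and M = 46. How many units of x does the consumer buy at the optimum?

Tangency: MRS = 2·y/x = p_x/p_y.
So 2·p_y·y = p_x·x; combined with the budget, a share 2/3 of income goes to x.
Demand: x*(p_x,p_y,M) = 2/3·M/p_x and y* = 1/3·M/p_y.
At p_x=11, p_y=7.2, M=46: x* = 2/3·46/11 = 2.7879.

x* = 2.7879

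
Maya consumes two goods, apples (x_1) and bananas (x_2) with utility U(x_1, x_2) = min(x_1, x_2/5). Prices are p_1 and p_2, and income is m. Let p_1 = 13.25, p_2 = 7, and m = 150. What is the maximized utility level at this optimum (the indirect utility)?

With perfect complements, no substitution: consume in ratio x_1:x_2 = 1:5.
Budget: p_1·x_1 + p_2·5·x_1 = m, so (p_1 + 5·p_2)·x_1 = m.
Demand: x_1*(p_1,p_2,m) = m/(p_1 + 5·p_2), x_2* = 5·m/(p_1 + 5·p_2).
Here 13.25 + 5·7 = 48.25, giving x_1* = 3.1088 and x_2* = 15.544.
Utility at the optimum: U(3.1088, 15.544) = 3.1088.

V = 3.1088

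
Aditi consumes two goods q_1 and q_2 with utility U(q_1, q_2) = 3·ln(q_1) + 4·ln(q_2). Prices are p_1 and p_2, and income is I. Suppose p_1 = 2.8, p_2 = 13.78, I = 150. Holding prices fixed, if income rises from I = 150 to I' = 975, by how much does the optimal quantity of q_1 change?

Tangency: MRS = (3/4)·q_2/q_1 = p_1/p_2.
Rearranging, p_2·q_2 = (4/3)·p_1·q_1. Substituting into the budget gives p_1·q_1·(1 + (4/3)) = I.
Demand: q_1*(p_1,p_2,I) = 3/7·I/p_1 and q_2* = 4/7·I/p_2.
At p_1=2.8, p_2=13.78, I=150: q_1* = 3/7·150/2.8 = 22.9592.
At I' = 975: q_1* = 149.2347. Change: 149.2347 − 22.9592 = 126.2755.

Δq_1* = 126.2755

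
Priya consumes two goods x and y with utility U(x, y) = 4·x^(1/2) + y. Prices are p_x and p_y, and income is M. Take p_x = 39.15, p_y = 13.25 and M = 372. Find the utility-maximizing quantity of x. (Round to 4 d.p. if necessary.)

x* = 0.4582

Set MRS = p_x/p_y: 2·x^(−1/2) = p_x/p_y.
Thus x* = (2·p_y/p_x)² — independent of M — with the rest of income spent on y.
Plugging in: x* = (2·13.25/39.15)² = 0.4582.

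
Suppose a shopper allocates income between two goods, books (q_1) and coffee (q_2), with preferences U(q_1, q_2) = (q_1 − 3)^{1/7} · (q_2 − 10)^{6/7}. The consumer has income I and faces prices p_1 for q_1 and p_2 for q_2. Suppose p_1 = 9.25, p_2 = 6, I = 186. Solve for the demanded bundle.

Let q_1' = q_1−3, q_2' = q_2−10. MRS = (1/6)·q_2'/q_1' = p_1/p_2.
After buying the subsistence bundle (3, 10), a share 1/7 of the remaining income goes to q_1: q_1* = 3 + 1/7·(I − 3p_1 − 10p_2)/p_1.
Discretionary income = 186 − 3·9.25 − 10·6 = 98.25; q_1* = 3 + 1/7·98.25/9.25 = 4.5174; q_2* = 10 + 6/7·98.25/6 = 24.0357.

q_1* = 4.5174, q_2* = 24.0357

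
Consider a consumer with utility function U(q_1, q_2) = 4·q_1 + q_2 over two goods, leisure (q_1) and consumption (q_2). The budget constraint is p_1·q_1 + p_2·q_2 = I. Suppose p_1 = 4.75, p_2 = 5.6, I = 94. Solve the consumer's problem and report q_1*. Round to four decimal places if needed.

q_1* = 19.7895

Numerically: q_1* = 19.7895, q_2* = 0.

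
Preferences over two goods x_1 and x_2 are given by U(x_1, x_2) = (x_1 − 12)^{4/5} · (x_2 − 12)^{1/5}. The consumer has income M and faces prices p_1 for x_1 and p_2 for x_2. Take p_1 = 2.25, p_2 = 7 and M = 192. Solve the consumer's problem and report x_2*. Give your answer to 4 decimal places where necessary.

x_2* = 14.3143

Let x_1' = x_1−12, x_2' = x_2−12. MRS = 4·x_2'/x_1' = p_1/p_2.
After buying the subsistence bundle (12, 12), a share 0.8 of the remaining income goes to x_1: x_1* = 12 + 0.8·(M − 12p_1 − 12p_2)/p_1.
Discretionary income = 192 − 12·2.25 − 12·7 = 81; x_2* = 12 + 0.2·81/7 = 14.3143.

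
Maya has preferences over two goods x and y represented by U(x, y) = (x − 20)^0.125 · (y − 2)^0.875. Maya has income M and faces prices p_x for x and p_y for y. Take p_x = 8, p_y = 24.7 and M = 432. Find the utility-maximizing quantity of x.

x* = 23.4781

MRS = (1/7)·(y−2)/(x−20). Tangency with p_x/p_y gives y−2 = 7·(p_x/p_y)·(x−20).
Substituting into the budget: x* = 20 + 0.125·(M − 20·p_x − 2·p_y)/p_x, and y* = 2 + 0.875·(…)/p_y.
Discretionary income = 432 − 20·8 − 2·24.7 = 222.6; x* = 20 + 0.125·222.6/8 = 23.4781.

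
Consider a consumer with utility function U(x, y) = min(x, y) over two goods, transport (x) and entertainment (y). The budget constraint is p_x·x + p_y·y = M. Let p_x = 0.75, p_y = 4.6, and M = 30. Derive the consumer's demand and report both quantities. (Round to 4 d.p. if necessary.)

Leontief preferences: the optimum is at the kink where x/1 = y/1, i.e. y = x.
Budget: p_x·x + p_y·x = M, so (p_x + p_y)·x = M.
Demand: x*(p_x,p_y,M) = M/(p_x + p_y), y* = M/(p_x + p_y).
Here 0.75 + 4.6 = 5.35, giving x* = 5.6075 and y* = 5.6075.

x* = 5.6075, y* = 5.6075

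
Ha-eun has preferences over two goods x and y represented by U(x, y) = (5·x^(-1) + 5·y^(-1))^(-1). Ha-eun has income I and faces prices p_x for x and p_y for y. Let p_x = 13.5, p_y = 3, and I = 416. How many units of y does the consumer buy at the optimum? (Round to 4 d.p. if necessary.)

y* = 44.4256

MRS = MU_x/MU_y = (y/x)^(2). Set equal to p_x/p_y.
Hence y/x = (p_x/p_y)^(1/(2)), i.e. raised to the 0.5 power.
With the ratio pinned down, the budget gives x* = I/(p_x + p_y·(y/x)) and y* = (y/x)·x*.
Numerically y/x = 2.12132, so x* = 416/(13.5 + 3·2.12132) = 20.9424 and y* = 2.12132·20.9424 = 44.4256.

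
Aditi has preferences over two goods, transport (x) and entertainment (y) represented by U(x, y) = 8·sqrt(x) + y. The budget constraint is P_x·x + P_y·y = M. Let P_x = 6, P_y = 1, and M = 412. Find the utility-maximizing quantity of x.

x* = 0.4444

MU_x = 4/√x, MU_y = 1. Tangency: 4/√x = P_x/P_y.
Thus x* = (4·P_y/P_x)² — independent of M — with the rest of income spent on y.
Plugging in: x* = (4·1/6)² = 0.4444.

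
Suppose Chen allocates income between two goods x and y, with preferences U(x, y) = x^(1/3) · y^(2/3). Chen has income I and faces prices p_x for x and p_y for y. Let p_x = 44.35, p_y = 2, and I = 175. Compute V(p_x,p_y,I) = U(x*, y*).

The MRS is (1/2)·y/x. Set MRS = p_x/p_y.
Rearranging, p_y·y = 2·p_x·x. Substituting into the budget gives p_x·x·(1 + 2) = I.
Demand: x*(p_x,p_y,I) = 1/3·I/p_x and y* = 2/3·I/p_y.
At p_x=44.35, p_y=2, I=175: x* = 1/3·175/44.35 = 1.3153, y* = 58.3333.
Utility at the optimum: U(1.3153, 58.3333) = 16.4798.

V = 16.4798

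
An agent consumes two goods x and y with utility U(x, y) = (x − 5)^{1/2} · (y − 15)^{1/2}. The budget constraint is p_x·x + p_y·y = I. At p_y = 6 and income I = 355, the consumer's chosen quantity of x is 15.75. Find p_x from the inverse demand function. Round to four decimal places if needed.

p_x = 10

Let x' = x−5, y' = y−15. MRS = y'/x' = p_x/p_y.
After buying the subsistence bundle (5, 15), a share 0.5 of the remaining income goes to x: x* = 5 + 0.5·(I − 5p_x − 15p_y)/p_x.
Set x* = 15.75 in the demand function and solve for p_x: p_x = 10.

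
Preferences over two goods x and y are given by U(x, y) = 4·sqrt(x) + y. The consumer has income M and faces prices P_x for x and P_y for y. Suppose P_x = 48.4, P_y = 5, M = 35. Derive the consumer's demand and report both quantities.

MU_x = 2/√x, MU_y = 1. Tangency: 2/√x = P_x/P_y.
Solve: √x = 2·P_y/P_x, so x*(P_x,P_y) = (2·P_y/P_x)², and y* = (M − P_x·x*)/P_y.
Plugging in: x* = (2·5/48.4)² = 0.0427, y* = 6.5868.

x* = 0.0427, y* = 6.5868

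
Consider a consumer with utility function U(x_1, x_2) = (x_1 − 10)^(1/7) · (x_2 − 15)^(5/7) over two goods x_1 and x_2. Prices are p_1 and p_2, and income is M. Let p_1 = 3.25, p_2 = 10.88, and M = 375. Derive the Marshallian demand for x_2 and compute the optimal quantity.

x_2* = 28.7331

Substituting into the budget: x_1* = 10 + 1/6·(M − 10·p_1 − 15·p_2)/p_1, and x_2* = 15 + 5/6·(…)/p_2.
Discretionary income = 375 − 10·3.25 − 15·10.88 = 179.3; x_2* = 15 + 5/6·179.3/10.88 = 28.7331.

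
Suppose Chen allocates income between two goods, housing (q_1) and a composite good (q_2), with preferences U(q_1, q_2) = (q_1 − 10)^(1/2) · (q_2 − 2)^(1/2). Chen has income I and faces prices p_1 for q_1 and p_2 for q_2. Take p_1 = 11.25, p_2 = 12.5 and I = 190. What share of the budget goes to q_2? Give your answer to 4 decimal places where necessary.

MRS = (q_2−2)/(q_1−10). Tangency with p_1/p_2 gives q_2−2 = (p_1/p_2)·(q_1−10).
Substituting into the budget: q_1* = 10 + 0.5·(I − 10·p_1 − 2·p_2)/p_1, and q_2* = 2 + 0.5·(…)/p_2.
Discretionary income = 190 − 10·11.25 − 2·12.5 = 52.5; q_1* = 10 + 0.5·52.5/11.25 = 12.3333; q_2* = 2 + 0.5·52.5/12.5 = 4.1.
Expenditure on q_2: 12.5·4.1 = 51.25; share = 0.2697.

share on q_2 = 0.2697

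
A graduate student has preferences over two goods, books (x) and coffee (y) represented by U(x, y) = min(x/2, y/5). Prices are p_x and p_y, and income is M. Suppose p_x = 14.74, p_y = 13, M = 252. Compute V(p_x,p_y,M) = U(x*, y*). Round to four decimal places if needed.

V = 2.6672

Leontief preferences: the optimum is at the kink where x/2 = y/5, i.e. y = (5/2)·x.
Budget: p_x·x + p_y·(5/2)·x = M, so (2·p_x + 5·p_y)·x = 2·M.
Demand: x*(p_x,p_y,M) = 2·M/(2·p_x + 5·p_y), y* = 5·M/(2·p_x + 5·p_y).
Here 2·14.74 + 5·13 = 94.48, giving x* = 5.3345 and y* = 13.3362.
Utility at the optimum: U(5.3345, 13.3362) = 2.6672.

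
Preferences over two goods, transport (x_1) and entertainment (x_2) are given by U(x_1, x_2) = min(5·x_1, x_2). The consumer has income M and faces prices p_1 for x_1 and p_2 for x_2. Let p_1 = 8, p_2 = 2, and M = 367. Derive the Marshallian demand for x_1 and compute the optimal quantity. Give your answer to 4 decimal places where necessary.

With perfect complements, no substitution: consume in ratio x_1:x_2 = 1:5.
Budget: p_1·x_1 + p_2·5·x_1 = M, so (p_1 + 5·p_2)·x_1 = M.
Demand: x_1*(p_1,p_2,M) = M/(p_1 + 5·p_2), x_2* = 5·M/(p_1 + 5·p_2).
Here 8 + 5·2 = 18, giving x_1* = 20.3889.

x_1* = 20.3889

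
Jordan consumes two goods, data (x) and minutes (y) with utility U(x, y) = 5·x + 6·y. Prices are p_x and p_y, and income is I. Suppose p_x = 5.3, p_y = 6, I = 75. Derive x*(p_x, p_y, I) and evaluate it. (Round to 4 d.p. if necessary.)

x* = 0

Perfect substitutes: compare marginal utility per dollar. 5/p_x vs 6/p_y → 0.9434 vs 1.
y gives more utility per dollar, so spend all income on y: y* = I/p_y, x* = 0.
Numerically: x* = 0, y* = 12.5.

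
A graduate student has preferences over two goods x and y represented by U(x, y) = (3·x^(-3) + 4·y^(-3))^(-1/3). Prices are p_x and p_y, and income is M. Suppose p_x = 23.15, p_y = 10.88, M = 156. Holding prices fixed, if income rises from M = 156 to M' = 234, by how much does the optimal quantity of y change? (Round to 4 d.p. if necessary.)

Numerically y/x = 1.297822, so x* = 156/(23.15 + 10.88·1.297822) = 4.1856 and y* = 1.297822·4.1856 = 5.4322.
At M' = 234: y* = 8.1483. Change: 8.1483 − 5.4322 = 2.7161.

Δy* = 2.7161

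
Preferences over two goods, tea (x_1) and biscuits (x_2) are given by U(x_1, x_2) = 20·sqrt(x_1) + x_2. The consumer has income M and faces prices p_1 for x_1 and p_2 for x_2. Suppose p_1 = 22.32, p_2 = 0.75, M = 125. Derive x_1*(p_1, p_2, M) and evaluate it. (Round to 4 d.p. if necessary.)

MU_x_1 = 10/√x_1, MU_x_2 = 1. Tangency: 10/√x_1 = p_1/p_2.
Solve: √x_1 = 10·p_2/p_1, so x_1*(p_1,p_2) = (10·p_2/p_1)², and x_2* = (M − p_1·x_1*)/p_2.
Plugging in: x_1* = (10·0.75/22.32)² = 0.1129.

x_1* = 0.1129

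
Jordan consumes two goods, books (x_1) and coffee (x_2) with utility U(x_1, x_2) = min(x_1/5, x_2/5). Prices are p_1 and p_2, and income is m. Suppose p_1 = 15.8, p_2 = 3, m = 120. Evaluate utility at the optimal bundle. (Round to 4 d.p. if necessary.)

V = 1.2766

With perfect complements, no substitution: consume in ratio x_1:x_2 = 5:5.
Budget: p_1·x_1 + p_2·x_1 = m, so (5·p_1 + 5·p_2)·x_1 = 5·m.
Demand: x_1*(p_1,p_2,m) = 5·m/(5·p_1 + 5·p_2), x_2* = 5·m/(5·p_1 + 5·p_2).
Here 5·15.8 + 5·3 = 94, giving x_1* = 6.383 and x_2* = 6.383.
Utility at the optimum: U(6.383, 6.383) = 1.2766.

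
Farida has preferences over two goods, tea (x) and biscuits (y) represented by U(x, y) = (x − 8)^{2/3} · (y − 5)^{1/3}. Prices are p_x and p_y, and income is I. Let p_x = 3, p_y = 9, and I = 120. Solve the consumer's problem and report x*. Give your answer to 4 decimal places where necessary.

Let x' = x−8, y' = y−5. MRS = 2·y'/x' = p_x/p_y.
Substituting into the budget: x* = 8 + 2/3·(I − 8·p_x − 5·p_y)/p_x, and y* = 5 + 1/3·(…)/p_y.
Discretionary income = 120 − 8·3 − 5·9 = 51; x* = 8 + 2/3·51/3 = 19.3333.

x* = 19.3333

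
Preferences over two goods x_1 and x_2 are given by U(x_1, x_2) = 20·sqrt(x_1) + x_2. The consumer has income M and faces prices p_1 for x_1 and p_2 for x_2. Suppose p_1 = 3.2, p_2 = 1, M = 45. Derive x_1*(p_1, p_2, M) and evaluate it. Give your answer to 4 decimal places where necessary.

x_1* = 9.7656

Utility is quasi-linear in x_2; the FOC for x_1 is 10/√x_1 = p_1/p_2.
Thus x_1* = (10·p_2/p_1)² — independent of M — with the rest of income spent on x_2.
Plugging in: x_1* = (10·1/3.2)² = 9.7656.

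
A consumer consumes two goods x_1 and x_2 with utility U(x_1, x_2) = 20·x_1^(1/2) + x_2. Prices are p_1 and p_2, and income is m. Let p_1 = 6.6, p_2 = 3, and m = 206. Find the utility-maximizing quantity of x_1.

x_1* = 20.6612

Plugging in: x_1* = (10·3/6.6)² = 20.6612.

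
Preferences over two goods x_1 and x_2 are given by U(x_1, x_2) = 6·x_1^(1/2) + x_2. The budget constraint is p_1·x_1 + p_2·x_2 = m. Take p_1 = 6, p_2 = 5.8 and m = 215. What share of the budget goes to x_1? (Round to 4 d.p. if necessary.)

share on x_1 = 0.2347

MU_x_1 = 3/√x_1, MU_x_2 = 1. Tangency: 3/√x_1 = p_1/p_2.
Thus x_1* = (3·p_2/p_1)² — independent of m — with the rest of income spent on x_2.
Plugging in: x_1* = (3·5.8/6)² = 8.41, x_2* = 28.369.
Expenditure on x_1: 6·8.41 = 50.46; share = 0.2347.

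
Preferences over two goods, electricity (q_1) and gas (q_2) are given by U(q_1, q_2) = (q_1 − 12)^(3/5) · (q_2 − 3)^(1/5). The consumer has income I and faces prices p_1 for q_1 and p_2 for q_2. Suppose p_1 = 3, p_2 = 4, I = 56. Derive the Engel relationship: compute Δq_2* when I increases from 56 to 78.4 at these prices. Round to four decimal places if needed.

This is Cobb-Douglas in (q_1−12, q_2−3): tangency gives 0.6·p_2·(q_2−3) = 0.2·p_1·(q_1−12).
After buying the subsistence bundle (12, 3), a share 0.75 of the remaining income goes to q_1: q_1* = 12 + 0.75·(I − 12p_1 − 3p_2)/p_1.
Discretionary income = 56 − 12·3 − 3·4 = 8; q_2* = 3 + 0.25·8/4 = 3.5.
At I' = 78.4: q_2* = 4.9. Change: 4.9 − 3.5 = 1.4.

Δq_2* = 1.4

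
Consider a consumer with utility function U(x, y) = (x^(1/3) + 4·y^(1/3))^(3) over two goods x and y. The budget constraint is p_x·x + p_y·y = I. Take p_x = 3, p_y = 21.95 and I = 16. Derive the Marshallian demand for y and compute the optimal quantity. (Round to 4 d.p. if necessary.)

y* = 0.5447

From the CES first-order condition, (1/4)·(y/x)^(2/3) = p_x/p_y.
Hence y/x = (4·p_x/p_y)^(1/(2/3)), i.e. raised to the 1.5 power.
Substitute y = (y/x)·x into the budget: x* = I/(p_x + p_y·(y/x)).
Numerically y/x = 0.404222, so x* = 16/(3 + 21.95·0.404222) = 1.3476 and y* = 0.404222·1.3476 = 0.5447.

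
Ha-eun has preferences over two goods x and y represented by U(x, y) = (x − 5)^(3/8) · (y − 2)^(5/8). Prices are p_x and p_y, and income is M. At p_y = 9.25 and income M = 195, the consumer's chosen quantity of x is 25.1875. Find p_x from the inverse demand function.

MRS = (3/5)·(y−2)/(x−5). Tangency with p_x/p_y gives y−2 = (5/3)·(p_x/p_y)·(x−5).
After buying the subsistence bundle (5, 2), a share 0.375 of the remaining income goes to x: x* = 5 + 0.375·(M − 5p_x − 2p_y)/p_x.
Set x* = 25.1875 in the demand function and solve for p_x: p_x = 3.

p_x = 3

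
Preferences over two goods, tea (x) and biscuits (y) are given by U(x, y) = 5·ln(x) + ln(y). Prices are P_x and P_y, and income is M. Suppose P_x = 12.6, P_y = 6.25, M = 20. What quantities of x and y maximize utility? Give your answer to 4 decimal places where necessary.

The MRS is 5·y/x. Set MRS = P_x/P_y.
So 5·P_y·y = P_x·x; combined with the budget, a share 5/6 of income goes to x.
Demand: x*(P_x,P_y,M) = 5/6·M/P_x and y* = 1/6·M/P_y.
At P_x=12.6, P_y=6.25, M=20: x* = 5/6·20/12.6 = 1.3228, y* = 0.5333.

x* = 1.3228, y* = 0.5333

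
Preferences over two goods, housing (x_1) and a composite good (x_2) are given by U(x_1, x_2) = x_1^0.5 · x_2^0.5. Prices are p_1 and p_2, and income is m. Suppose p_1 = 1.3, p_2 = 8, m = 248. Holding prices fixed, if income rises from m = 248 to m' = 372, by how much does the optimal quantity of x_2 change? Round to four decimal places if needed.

Δx_2* = 7.75

The MRS is x_2/x_1. Set MRS = p_1/p_2.
So 0.5·p_2·x_2 = 0.5·p_1·x_1; combined with the budget, a share 0.5 of income goes to x_1.
Demand: x_1*(p_1,p_2,m) = 0.5·m/p_1 and x_2* = 0.5·m/p_2.
At p_1=1.3, p_2=8, m=248: x_2* = 0.5·248/8 = 15.5.
At m' = 372: x_2* = 23.25. Change: 23.25 − 15.5 = 7.75.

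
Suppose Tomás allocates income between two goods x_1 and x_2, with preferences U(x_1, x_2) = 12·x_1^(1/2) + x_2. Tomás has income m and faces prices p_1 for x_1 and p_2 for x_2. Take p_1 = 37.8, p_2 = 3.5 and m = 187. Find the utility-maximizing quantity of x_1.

Thus x_1* = (6·p_2/p_1)² — independent of m — with the rest of income spent on x_2.
Plugging in: x_1* = (6·3.5/37.8)² = 0.3086.

x_1* = 0.3086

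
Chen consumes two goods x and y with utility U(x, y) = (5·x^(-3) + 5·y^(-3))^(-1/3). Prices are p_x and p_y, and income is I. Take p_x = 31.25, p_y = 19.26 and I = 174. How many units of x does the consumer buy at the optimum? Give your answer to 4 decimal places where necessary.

x* = 3.2838

MRS = MU_x/MU_y = (y/x)^(4). Set equal to p_x/p_y.
Hence y/x = (p_x/p_y)^(1/(4)), i.e. raised to the 0.25 power.
With the ratio pinned down, the budget gives x* = I/(p_x + p_y·(y/x)) and y* = (y/x)·x*.
Numerically y/x = 1.128622, so x* = 174/(31.25 + 19.26·1.128622) = 3.2838.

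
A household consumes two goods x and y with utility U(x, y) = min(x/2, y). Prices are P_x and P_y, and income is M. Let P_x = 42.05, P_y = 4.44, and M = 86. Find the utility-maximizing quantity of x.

Here 2·42.05 + 4.44 = 88.54, giving x* = 1.9426.

x* = 1.9426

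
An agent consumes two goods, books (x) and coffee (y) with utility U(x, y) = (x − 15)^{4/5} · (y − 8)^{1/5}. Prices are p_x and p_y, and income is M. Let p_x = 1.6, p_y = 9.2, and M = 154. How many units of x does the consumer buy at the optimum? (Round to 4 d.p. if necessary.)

x* = 43.2

Let x' = x−15, y' = y−8. MRS = 4·y'/x' = p_x/p_y.
After buying the subsistence bundle (15, 8), a share 0.8 of the remaining income goes to x: x* = 15 + 0.8·(M − 15p_x − 8p_y)/p_x.
Discretionary income = 154 − 15·1.6 − 8·9.2 = 56.4; x* = 15 + 0.8·56.4/1.6 = 43.2.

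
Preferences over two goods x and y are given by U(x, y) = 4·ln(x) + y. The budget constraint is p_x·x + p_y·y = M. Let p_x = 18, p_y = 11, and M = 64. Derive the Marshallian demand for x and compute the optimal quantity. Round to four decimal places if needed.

At the given prices: x* = 4·11/18 = 2.4444.

x* = 2.4444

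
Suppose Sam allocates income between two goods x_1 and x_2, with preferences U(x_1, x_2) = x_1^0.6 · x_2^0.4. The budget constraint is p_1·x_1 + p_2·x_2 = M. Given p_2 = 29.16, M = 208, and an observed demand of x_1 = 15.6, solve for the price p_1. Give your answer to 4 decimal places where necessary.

The MRS is (3/2)·x_2/x_1. Set MRS = p_1/p_2.
So 0.6·p_2·x_2 = 0.4·p_1·x_1; combined with the budget, a share 0.6 of income goes to x_1.
Demand: x_1*(p_1,p_2,M) = 0.6·M/p_1 and x_2* = 0.4·M/p_2.
Set x_1* = 15.6 in the demand function and solve for p_1: p_1 = 8.

p_1 = 8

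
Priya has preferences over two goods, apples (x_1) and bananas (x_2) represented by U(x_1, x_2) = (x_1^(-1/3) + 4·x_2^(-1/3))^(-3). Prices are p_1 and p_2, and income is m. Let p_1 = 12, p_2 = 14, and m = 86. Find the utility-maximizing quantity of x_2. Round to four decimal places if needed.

x_2* = 4.5836

MRS = MU_x_1/MU_x_2 = (1/4)·(x_2/x_1)^(4/3). Set equal to p_1/p_2.
Solve for the ratio: x_2/x_1 = [4·p_1/p_2]^(0.75).
With the ratio pinned down, the budget gives x_1* = m/(p_1 + p_2·(x_2/x_1)) and x_2* = (x_2/x_1)·x_1*.
Numerically x_2/x_1 = 2.519619, so x_1* = 86/(12 + 14·2.519619) = 1.8192 and x_2* = 2.519619·1.8192 = 4.5836.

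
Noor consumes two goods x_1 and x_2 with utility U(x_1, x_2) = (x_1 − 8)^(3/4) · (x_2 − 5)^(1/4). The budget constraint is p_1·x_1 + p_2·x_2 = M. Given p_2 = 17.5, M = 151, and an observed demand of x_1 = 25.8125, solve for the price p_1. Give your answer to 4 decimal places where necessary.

Let x_1' = x_1−8, x_2' = x_2−5. MRS = 3·x_2'/x_1' = p_1/p_2.
Substituting into the budget: x_1* = 8 + 0.75·(M − 8·p_1 − 5·p_2)/p_1, and x_2* = 5 + 0.25·(…)/p_2.
Set x_1* = 25.8125 in the demand function and solve for p_1: p_1 = 2.

p_1 = 2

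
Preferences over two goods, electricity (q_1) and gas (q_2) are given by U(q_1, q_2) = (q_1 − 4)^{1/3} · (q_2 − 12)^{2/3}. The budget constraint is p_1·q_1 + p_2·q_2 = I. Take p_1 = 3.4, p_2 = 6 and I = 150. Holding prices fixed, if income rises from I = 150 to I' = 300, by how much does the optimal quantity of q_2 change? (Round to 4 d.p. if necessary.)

Δq_2* = 16.6667

MRS = (1/2)·(q_2−12)/(q_1−4). Tangency with p_1/p_2 gives q_2−12 = 2·(p_1/p_2)·(q_1−4).
Substituting into the budget: q_1* = 4 + 1/3·(I − 4·p_1 − 12·p_2)/p_1, and q_2* = 12 + 2/3·(…)/p_2.
Discretionary income = 150 − 4·3.4 − 12·6 = 64.4; q_2* = 12 + 2/3·64.4/6 = 19.1556.
At I' = 300: q_2* = 35.8222. Change: 35.8222 − 19.1556 = 16.6667.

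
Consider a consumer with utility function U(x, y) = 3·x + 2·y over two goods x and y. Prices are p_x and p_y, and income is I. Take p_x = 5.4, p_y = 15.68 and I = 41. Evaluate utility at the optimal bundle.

Perfect substitutes: compare marginal utility per dollar. 3/p_x vs 2/p_y → 0.5556 vs 0.1276.
x gives more utility per dollar, so spend all income on x: x* = I/p_x, y* = 0.
Numerically: x* = 7.5926, y* = 0.
Utility at the optimum: U(7.5926, 0) = 22.7778.

V = 22.7778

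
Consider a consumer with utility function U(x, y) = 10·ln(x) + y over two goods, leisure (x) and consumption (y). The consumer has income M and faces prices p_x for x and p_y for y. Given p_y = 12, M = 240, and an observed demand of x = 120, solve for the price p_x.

MU_x = 10/x, MU_y = 1. Tangency: 10/x = p_x/p_y.
So x*(p_x,p_y) = 10·p_y/p_x, independent of income; and y* = (M − 10·p_y)/p_y.
Set x* = 120 in the demand function and solve for p_x: p_x = 1.

p_x = 1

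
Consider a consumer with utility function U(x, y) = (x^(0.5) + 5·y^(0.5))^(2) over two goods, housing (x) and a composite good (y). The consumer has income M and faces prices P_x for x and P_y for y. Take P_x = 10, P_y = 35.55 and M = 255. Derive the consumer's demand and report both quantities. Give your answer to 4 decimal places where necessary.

x* = 3.1747, y* = 6.28

MRS = MU_x/MU_y = (1/5)·(y/x)^(0.5). Set equal to P_x/P_y.
Hence y/x = (5·P_x/P_y)^(1/(0.5)), i.e. raised to the 2 power.
Substitute y = (y/x)·x into the budget: x* = M/(P_x + P_y·(y/x)).
Numerically y/x = 1.978157, so x* = 255/(10 + 35.55·1.978157) = 3.1747 and y* = 1.978157·3.1747 = 6.28.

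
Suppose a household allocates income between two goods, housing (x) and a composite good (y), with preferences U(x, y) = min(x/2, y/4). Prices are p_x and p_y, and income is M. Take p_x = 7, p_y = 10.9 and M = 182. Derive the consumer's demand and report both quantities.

Leontief preferences: the optimum is at the kink where x/2 = y/4, i.e. y = 2·x.
Budget: p_x·x + p_y·2·x = M, so (2·p_x + 4·p_y)·x = 2·M.
Demand: x*(p_x,p_y,M) = 2·M/(2·p_x + 4·p_y), y* = 4·M/(2·p_x + 4·p_y).
Here 2·7 + 4·10.9 = 57.6, giving x* = 6.3194 and y* = 12.6389.

x* = 6.3194, y* = 12.6389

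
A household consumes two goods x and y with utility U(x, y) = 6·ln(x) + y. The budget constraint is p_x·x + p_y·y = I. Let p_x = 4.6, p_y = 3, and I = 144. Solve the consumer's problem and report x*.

Set MRS = p_x/p_y: (6/x)/1 = p_x/p_y.
So x*(p_x,p_y) = 6·p_y/p_x, independent of income; and y* = (I − 6·p_y)/p_y.
At the given prices: x* = 6·3/4.6 = 3.913.

x* = 3.913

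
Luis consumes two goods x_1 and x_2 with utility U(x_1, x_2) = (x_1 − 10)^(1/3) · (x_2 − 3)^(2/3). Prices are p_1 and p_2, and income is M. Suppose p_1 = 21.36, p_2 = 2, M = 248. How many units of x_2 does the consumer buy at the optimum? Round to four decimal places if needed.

x_2* = 12.4667

Let x_1' = x_1−10, x_2' = x_2−3. MRS = (1/2)·x_2'/x_1' = p_1/p_2.
After buying the subsistence bundle (10, 3), a share 1/3 of the remaining income goes to x_1: x_1* = 10 + 1/3·(M − 10p_1 − 3p_2)/p_1.
Discretionary income = 248 − 10·21.36 − 3·2 = 28.4; x_2* = 3 + 2/3·28.4/2 = 12.4667.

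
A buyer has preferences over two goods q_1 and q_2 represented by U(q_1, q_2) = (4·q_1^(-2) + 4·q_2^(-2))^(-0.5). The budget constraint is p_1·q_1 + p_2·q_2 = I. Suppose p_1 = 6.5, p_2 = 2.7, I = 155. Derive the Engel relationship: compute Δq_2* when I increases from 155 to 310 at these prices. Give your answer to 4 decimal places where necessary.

Δq_2* = 20.5302

MRS = MU_q_1/MU_q_2 = (q_2/q_1)^(3). Set equal to p_1/p_2.
Solve for the ratio: q_2/q_1 = [p_1/p_2]^(1/3).
With the ratio pinned down, the budget gives q_1* = I/(p_1 + p_2·(q_2/q_1)) and q_2* = (q_2/q_1)·q_1*.
Numerically q_2/q_1 = 1.340242, so q_1* = 155/(6.5 + 2.7·1.340242) = 15.3182 and q_2* = 1.340242·15.3182 = 20.5302.
At I' = 310: q_2* = 41.0603. Change: 41.0603 − 20.5302 = 20.5302.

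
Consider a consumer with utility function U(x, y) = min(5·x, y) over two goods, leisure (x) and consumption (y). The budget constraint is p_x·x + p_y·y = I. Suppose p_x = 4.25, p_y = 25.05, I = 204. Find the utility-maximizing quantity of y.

y* = 7.8764

Leontief preferences: the optimum is at the kink where x/1 = y/5, i.e. y = 5·x.
Budget: p_x·x + p_y·5·x = I, so (p_x + 5·p_y)·x = I.
Demand: x*(p_x,p_y,I) = I/(p_x + 5·p_y), y* = 5·I/(p_x + 5·p_y).
Here 4.25 + 5·25.05 = 129.5, giving y* = 7.8764.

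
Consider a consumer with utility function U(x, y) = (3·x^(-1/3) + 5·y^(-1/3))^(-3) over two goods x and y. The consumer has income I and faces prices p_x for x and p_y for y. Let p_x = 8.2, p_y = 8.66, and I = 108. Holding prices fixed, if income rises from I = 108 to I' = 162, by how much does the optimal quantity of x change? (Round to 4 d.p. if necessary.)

With the ratio pinned down, the budget gives x* = I/(p_x + p_y·(y/x)) and y* = (y/x)·x*.
Numerically y/x = 1.408019, so x* = 108/(8.2 + 8.66·1.408019) = 5.2958.
At I' = 162: x* = 7.9437. Change: 7.9437 − 5.2958 = 2.6479.

Δx* = 2.6479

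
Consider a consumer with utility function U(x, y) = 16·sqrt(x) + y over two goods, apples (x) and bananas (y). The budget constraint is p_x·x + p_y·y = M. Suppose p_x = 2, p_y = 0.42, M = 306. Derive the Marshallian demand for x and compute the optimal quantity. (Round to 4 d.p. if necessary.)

Utility is quasi-linear in y; the FOC for x is 8/√x = p_x/p_y.
Solve: √x = 8·p_y/p_x, so x*(p_x,p_y) = (8·p_y/p_x)², and y* = (M − p_x·x*)/p_y.
Plugging in: x* = (8·0.42/2)² = 2.8224.

x* = 2.8224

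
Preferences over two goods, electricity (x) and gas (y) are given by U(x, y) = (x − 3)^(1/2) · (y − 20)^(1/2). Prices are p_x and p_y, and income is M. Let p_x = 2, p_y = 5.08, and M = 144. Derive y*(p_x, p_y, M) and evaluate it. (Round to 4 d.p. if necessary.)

This is Cobb-Douglas in (x−3, y−20): tangency gives 0.5·p_y·(y−20) = 0.5·p_x·(x−3).
After buying the subsistence bundle (3, 20), a share 0.5 of the remaining income goes to x: x* = 3 + 0.5·(M − 3p_x − 20p_y)/p_x.
Discretionary income = 144 − 3·2 − 20·5.08 = 36.4; y* = 20 + 0.5·36.4/5.08 = 23.5827.

y* = 23.5827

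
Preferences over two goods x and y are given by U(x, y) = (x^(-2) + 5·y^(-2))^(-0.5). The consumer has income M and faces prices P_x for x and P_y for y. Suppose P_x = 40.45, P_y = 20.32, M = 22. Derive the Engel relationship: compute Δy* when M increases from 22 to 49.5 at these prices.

From the CES first-order condition, (1/5)·(y/x)^(3) = P_x/P_y.
Hence y/x = (5·P_x/P_y)^(1/(3)), i.e. raised to the 1/3 power.
With the ratio pinned down, the budget gives x* = M/(P_x + P_y·(y/x)) and y* = (y/x)·x*.
Numerically y/x = 2.151072, so x* = 22/(40.45 + 20.32·2.151072) = 0.2614 and y* = 2.151072·0.2614 = 0.5623.
At M' = 49.5: y* = 1.2652. Change: 1.2652 − 0.5623 = 0.7029.

Δy* = 0.7029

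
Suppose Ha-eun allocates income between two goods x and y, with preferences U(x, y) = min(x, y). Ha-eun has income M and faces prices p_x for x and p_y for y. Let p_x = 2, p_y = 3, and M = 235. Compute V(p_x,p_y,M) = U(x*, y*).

V = 47

Demand: x*(p_x,p_y,M) = M/(p_x + p_y), y* = M/(p_x + p_y).
Here 2 + 3 = 5, giving x* = 47 and y* = 47.
Utility at the optimum: U(47, 47) = 47.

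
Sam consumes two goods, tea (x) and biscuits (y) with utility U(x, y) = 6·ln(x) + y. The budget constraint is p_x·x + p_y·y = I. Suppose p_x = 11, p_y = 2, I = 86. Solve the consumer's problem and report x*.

MU_x = 6/x, MU_y = 1. Tangency: 6/x = p_x/p_y.
So x*(p_x,p_y) = 6·p_y/p_x, independent of income; and y* = (I − 6·p_y)/p_y.
At the given prices: x* = 6·2/11 = 1.0909.

x* = 1.0909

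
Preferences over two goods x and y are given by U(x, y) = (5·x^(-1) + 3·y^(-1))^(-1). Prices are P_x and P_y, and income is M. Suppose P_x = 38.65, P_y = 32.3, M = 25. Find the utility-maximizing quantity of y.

Substitute y = (y/x)·x into the budget: x* = M/(P_x + P_y·(y/x)).
Numerically y/x = 0.847323, so x* = 25/(38.65 + 32.3·0.847323) = 0.3787 and y* = 0.847323·0.3787 = 0.3209.

y* = 0.3209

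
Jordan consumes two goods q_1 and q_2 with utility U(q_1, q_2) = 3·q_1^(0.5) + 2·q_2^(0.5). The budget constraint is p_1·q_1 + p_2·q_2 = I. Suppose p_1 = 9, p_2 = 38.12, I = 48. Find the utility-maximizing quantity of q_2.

From the CES first-order condition, (3/2)·(q_2/q_1)^(0.5) = p_1/p_2.
Hence q_2/q_1 = ((2/3)·p_1/p_2)^(1/(0.5)), i.e. raised to the 2 power.
With the ratio pinned down, the budget gives q_1* = I/(p_1 + p_2·(q_2/q_1)) and q_2* = (q_2/q_1)·q_1*.
Numerically q_2/q_1 = 0.024774, so q_1* = 48/(9 + 38.12·0.024774) = 4.8268 and q_2* = 0.024774·4.8268 = 0.1196.

q_2* = 0.1196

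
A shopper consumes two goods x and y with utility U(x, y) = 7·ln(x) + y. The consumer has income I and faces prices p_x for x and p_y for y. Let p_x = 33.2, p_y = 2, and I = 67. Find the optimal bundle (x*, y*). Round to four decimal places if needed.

So x*(p_x,p_y) = 7·p_y/p_x, independent of income; and y* = (I − 7·p_y)/p_y.
At the given prices: x* = 7·2/33.2 = 0.4217, and y* = 26.5.

x* = 0.4217, y* = 26.5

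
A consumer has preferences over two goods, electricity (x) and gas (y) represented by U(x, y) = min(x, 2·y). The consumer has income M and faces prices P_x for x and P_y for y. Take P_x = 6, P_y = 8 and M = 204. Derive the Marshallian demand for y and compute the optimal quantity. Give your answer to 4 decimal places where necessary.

y* = 10.2

Demand: x*(P_x,P_y,M) = 2·M/(2·P_x + P_y), y* = M/(2·P_x + P_y).
Here 2·6 + 8 = 20, giving y* = 10.2.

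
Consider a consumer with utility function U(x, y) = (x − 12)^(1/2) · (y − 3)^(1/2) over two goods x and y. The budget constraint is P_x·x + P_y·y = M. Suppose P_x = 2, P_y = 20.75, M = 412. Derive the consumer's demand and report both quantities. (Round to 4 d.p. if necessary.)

x* = 93.4375, y* = 10.8494

After buying the subsistence bundle (12, 3), a share 0.5 of the remaining income goes to x: x* = 12 + 0.5·(M − 12P_x − 3P_y)/P_x.
Discretionary income = 412 − 12·2 − 3·20.75 = 325.75; x* = 12 + 0.5·325.75/2 = 93.4375; y* = 3 + 0.5·325.75/20.75 = 10.8494.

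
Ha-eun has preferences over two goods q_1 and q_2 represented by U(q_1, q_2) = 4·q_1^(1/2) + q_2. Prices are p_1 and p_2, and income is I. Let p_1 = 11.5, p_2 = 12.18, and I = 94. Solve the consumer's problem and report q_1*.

Set MRS = p_1/p_2: 2·q_1^(−1/2) = p_1/p_2.
Thus q_1* = (2·p_2/p_1)² — independent of I — with the rest of income spent on q_2.
Plugging in: q_1* = (2·12.18/11.5)² = 4.487.

q_1* = 4.487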